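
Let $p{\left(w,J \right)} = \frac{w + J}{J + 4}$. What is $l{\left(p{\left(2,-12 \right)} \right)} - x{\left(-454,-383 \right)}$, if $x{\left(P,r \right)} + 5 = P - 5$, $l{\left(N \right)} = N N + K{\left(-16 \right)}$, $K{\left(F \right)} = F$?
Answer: $\frac{7193}{16} \approx 449.56$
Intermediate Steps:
$p{\left(w,J \right)} = \frac{J + w}{4 + J}$
$l{\left(N \right)} = -16 + N^{2}$ ($l{\left(N \right)} = N N - 16 = N^{2} - 16 = -16 + N^{2}$)
$x{\left(P,r \right)} = -10 + P$ ($x{\left(P,r \right)} = -5 + \left(P - 5\right) = -5 + \left(-5 + P\right) = -10 + P$)
$l{\left(p{\left(2,-12 \right)} \right)} - x{\left(-454,-383 \right)} = \left(-16 + \left(\frac{-12 + 2}{4 - 12}\right)^{2}\right) - \left(-10 - 454\right) = \left(-16 + \left(\frac{1}{-8} \left(-10\right)\right)^{2}\right) - -464 = \left(-16 + \left(\left(- \frac{1}{8}\right) \left(-10\right)\right)^{2}\right) + 464 = \left(-16 + \left(\frac{5}{4}\right)^{2}\right) + 464 = \left(-16 + \frac{25}{16}\right) + 464 = - \frac{231}{16} + 464 = \frac{7193}{16}$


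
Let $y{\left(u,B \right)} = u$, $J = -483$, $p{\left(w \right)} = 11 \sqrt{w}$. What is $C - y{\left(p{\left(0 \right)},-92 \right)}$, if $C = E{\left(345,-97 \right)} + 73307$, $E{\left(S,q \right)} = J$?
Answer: $72824$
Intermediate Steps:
$E{\left(S,q \right)} = -483$
$C = 72824$ ($C = -483 + 73307 = 72824$)
$C - y{\left(p{\left(0 \right)},-92 \right)} = 72824 - 11 \sqrt{0} = 72824 - 11 \cdot 0 = 72824 - 0 = 72824 + 0 = 72824$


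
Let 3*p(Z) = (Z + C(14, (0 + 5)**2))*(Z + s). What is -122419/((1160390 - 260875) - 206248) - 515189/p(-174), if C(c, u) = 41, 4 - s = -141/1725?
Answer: -617697867071756/9008657338233 ≈ -68.567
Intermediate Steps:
s = 2347/575 (s = 4 - (-141)/1725 = 4 - 1*(-47/575) = 4 + 47/575 = 2347/575 ≈ 4.0817)
p(Z) = (41 + Z)*(2347/575 + Z)/3 (p(Z) = ((Z + 41)*(Z + 2347/575))/3 = ((41 + Z)*(2347/575 + Z))/3 = (41 + Z)*(2347/575 + Z)/3)
-122419/((1160390 - 260875) - 206248) - 515189/p(-174) = -122419/((1160390 - 260875) - 206248) - 515189/(96227/1725 + (1/3)*(-174)**2 + (25922/1725)*(-174)) = -122419/(899515 - 206248) - 515189/(96227/1725 + (1/3)*30276 - 1503476/575) = -122419/693267 - 515189/(96227/1725 + 10092 - 1503476/575) = -122419*1/693267 - 515189/12994499/1725 = -122419/693267 - 515189*1725/12994499 = -122419/693267 - 888701025/12994499 = -617697867071756/9008657338233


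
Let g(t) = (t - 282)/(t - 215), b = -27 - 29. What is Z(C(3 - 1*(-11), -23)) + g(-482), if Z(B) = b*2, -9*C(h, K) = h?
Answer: -77300/697 ≈ -110.90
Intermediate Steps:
C(h, K) = -h/9
b = -56
g(t) = (-282 + t)/(-215 + t)
Z(B) = -112 (Z(B) = -56*2 = -112)
Z(C(3 - 1*(-11), -23)) + g(-482) = -112 + (-282 - 482)/(-215 - 482) = -112 - 764/(-697) = -112 - 1/697*(-764) = -112 + 764/697 = -77300/697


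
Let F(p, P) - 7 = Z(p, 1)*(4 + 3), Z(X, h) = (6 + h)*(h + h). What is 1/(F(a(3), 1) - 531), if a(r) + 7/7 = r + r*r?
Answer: -1/426 ≈ -0.0023474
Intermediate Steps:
a(r) = -1 + r + r² (a(r) = -1 + (r + r*r) = -1 + (r + r²) = -1 + r + r²)
Z(X, h) = 2*h*(6 + h) (Z(X, h) = (6 + h)*(2*h) = 2*h*(6 + h))
F(p, P) = 105 (F(p, P) = 7 + (2*1*(6 + 1))*(4 + 3) = 7 + (2*1*7)*7 = 7 + 14*7 = 7 + 98 = 105)
1/(F(a(3), 1) - 531) = 1/(105 - 531) = 1/(-426) = -1/426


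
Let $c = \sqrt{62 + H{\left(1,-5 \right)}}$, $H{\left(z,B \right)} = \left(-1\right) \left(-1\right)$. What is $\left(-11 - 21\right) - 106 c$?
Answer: $-32 - 318 \sqrt{7} \approx -873.35$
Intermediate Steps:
$H{\left(z,B \right)} = 1$
$c = 3 \sqrt{7}$ ($c = \sqrt{62 + 1} = \sqrt{63} = 3 \sqrt{7} \approx 7.9373$)
$\left(-11 - 21\right) - 106 c = \left(-11 - 21\right) - 106 \cdot 3 \sqrt{7} = \left(-11 - 21\right) - 318 \sqrt{7} = -32 - 318 \sqrt{7}$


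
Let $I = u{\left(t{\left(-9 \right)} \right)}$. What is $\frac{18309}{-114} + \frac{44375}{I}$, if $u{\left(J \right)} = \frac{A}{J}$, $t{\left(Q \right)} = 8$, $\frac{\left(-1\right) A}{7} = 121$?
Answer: $- \frac{18659241}{32186} \approx -579.73$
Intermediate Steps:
$A = -847$ ($A = \left(-7\right) 121 = -847$)
$u{\left(J \right)} = - \frac{847}{J}$
$I = - \frac{847}{8} \approx -105.88$
$\frac{18309}{-114} + \frac{44375}{I} = \frac{18309}{-114} + \frac{44375}{- \frac{847}{8}} = 18309 \left(- \frac{1}{114}\right) + 44375 \left(- \frac{8}{847}\right) = - \frac{6103}{38} - \frac{355000}{847} = - \frac{18659241}{32186}$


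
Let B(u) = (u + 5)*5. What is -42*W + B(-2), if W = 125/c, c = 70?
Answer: -60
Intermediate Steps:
B(u) = 25 + 5*u (B(u) = (5 + u)*5 = 25 + 5*u)
W = 25/14 (W = 125/70 = 125*(1/70) = 25/14 ≈ 1.7857)
-42*W + B(-2) = -42*25/14 + (25 + 5*(-2)) = -75 + (25 - 10) = -75 + 15 = -60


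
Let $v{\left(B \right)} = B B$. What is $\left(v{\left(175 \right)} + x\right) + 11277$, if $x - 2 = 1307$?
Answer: $43211$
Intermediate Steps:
$v{\left(B \right)} = B^{2}$
$x = 1309$ ($x = 2 + 1307 = 1309$)
$\left(v{\left(175 \right)} + x\right) + 11277 = \left(175^{2} + 1309\right) + 11277 = \left(30625 + 1309\right) + 11277 = 31934 + 11277 = 43211$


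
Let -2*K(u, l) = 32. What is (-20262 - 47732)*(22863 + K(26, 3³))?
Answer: -1553458918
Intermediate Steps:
K(u, l) = -16 (K(u, l) = -½*32 = -16)
(-20262 - 47732)*(22863 + K(26, 3³)) = (-20262 - 47732)*(22863 - 16) = -67994*22847 = -1553458918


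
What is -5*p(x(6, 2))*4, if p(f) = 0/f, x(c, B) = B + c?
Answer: 0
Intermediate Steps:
p(f) = 0
-5*p(x(6, 2))*4 = -5*0*4 = 0*4 = 0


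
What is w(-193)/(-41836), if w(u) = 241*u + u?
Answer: 23353/20918 ≈ 1.1164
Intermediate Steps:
w(u) = 242*u
w(-193)/(-41836) = (242*(-193))/(-41836) = -46706*(-1/41836) = 23353/20918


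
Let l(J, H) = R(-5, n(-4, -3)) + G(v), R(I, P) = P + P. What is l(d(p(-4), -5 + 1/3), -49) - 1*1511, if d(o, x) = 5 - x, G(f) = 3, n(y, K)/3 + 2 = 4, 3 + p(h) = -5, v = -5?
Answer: -1496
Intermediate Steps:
p(h) = -8 (p(h) = -3 - 5 = -8)
n(y, K) = 6 (n(y, K) = -6 + 3*4 = -6 + 12 = 6)
R(I, P) = 2*P
l(J, H) = 15 (l(J, H) = 2*6 + 3 = 12 + 3 = 15)
l(d(p(-4), -5 + 1/3), -49) - 1*1511 = 15 - 1*1511 = 15 - 1511 = -1496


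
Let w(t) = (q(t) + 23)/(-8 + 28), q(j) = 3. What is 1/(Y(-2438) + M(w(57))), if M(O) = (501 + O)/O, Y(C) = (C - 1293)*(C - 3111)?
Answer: 13/269148170 ≈ 4.8301e-8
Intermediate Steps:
Y(C) = (-3111 + C)*(-1293 + C) (Y(C) = (-1293 + C)*(-3111 + C) = (-3111 + C)*(-1293 + C))
w(t) = 13/10 (w(t) = (3 + 23)/(-8 + 28) = 26/20 = 26*(1/20) = 13/10)
M(O) = (501 + O)/O
1/(Y(-2438) + M(w(57))) = 1/((4022523 + (-2438)**2 - 4404*(-2438)) + (501 + 13/10)/(13/10)) = 1/((4022523 + 5943844 + 10736952) + (10/13)*(5023/10)) = 1/(20703319 + 5023/13) = 1/(269148170/13) = 13/269148170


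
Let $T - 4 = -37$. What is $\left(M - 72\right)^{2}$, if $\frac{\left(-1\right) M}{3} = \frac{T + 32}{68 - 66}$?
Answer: $\frac{19881}{4} \approx 4970.3$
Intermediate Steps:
$T = -33$ ($T = 4 - 37 = -33$)
$M = \frac{3}{2}$ ($M = - 3 \frac{-33 + 32}{68 - 66} = - 3 \left(- \frac{1}{2}\right) = - 3 \left(\left(-1\right) \frac{1}{2}\right) = \left(-3\right) \left(- \frac{1}{2}\right) = \frac{3}{2} \approx 1.5$)
$\left(M - 72\right)^{2} = \left(\frac{3}{2} - 72\right)^{2} = \left(- \frac{141}{2}\right)^{2} = \frac{19881}{4}$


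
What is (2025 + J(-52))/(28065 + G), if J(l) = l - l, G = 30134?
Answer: 2025/58199 ≈ 0.034794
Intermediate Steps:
J(l) = 0
(2025 + J(-52))/(28065 + G) = (2025 + 0)/(28065 + 30134) = 2025/58199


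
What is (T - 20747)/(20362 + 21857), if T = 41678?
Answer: 6977/14073 ≈ 0.49577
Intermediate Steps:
(T - 20747)/(20362 + 21857) = (41678 - 20747)/(20362 + 21857) = 20931/42219 = 20931*(1/42219) = 6977/14073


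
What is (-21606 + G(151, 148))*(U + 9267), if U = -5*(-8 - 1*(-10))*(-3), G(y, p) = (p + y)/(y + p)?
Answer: -200861685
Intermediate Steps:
G(y, p) = 1 (G(y, p) = (p + y)/(p + y) = 1)
U = 30 (U = -5*(-8 + 10)*(-3) = -5*2*(-3) = -10*(-3) = 30)
(-21606 + G(151, 148))*(U + 9267) = (-21606 + 1)*(30 + 9267) = -21605*9297 = -200861685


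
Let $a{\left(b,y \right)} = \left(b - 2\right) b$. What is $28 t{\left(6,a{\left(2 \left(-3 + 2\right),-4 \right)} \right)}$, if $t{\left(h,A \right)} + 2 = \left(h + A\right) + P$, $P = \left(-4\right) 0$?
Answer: $336$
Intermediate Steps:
$P = 0$
$a{\left(b,y \right)} = b \left(-2 + b\right)$ ($a{\left(b,y \right)} = \left(-2 + b\right) b = b \left(-2 + b\right)$)
$t{\left(h,A \right)} = -2 + A + h$ ($t{\left(h,A \right)} = -2 + \left(\left(h + A\right) + 0\right) = -2 + \left(\left(A + h\right) + 0\right) = -2 + \left(A + h\right) = -2 + A + h$)
$28 t{\left(6,a{\left(2 \left(-3 + 2\right),-4 \right)} \right)} = 28 \left(-2 + 2 \left(-3 + 2\right) \left(-2 + 2 \left(-3 + 2\right)\right) + 6\right) = 28 \left(-2 + 2 \left(-1\right) \left(-2 + 2 \left(-1\right)\right) + 6\right) = 28 \left(-2 - 2 \left(-2 - 2\right) + 6\right) = 28 \left(-2 - -8 + 6\right) = 28 \left(-2 + 8 + 6\right) = 28 \cdot 12 = 336$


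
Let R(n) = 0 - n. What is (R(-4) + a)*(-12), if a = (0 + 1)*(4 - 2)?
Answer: -72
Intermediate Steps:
a = 2 (a = 1*2 = 2)
R(n) = -n
(R(-4) + a)*(-12) = (-1*(-4) + 2)*(-12) = (4 + 2)*(-12) = 6*(-12) = -72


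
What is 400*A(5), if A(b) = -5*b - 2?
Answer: -10800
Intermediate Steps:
A(b) = -2 - 5*b
400*A(5) = 400*(-2 - 5*5) = 400*(-2 - 25) = 400*(-27) = -10800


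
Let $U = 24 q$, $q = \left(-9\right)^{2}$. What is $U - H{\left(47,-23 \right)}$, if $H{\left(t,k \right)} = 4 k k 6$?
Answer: $-10752$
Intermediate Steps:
$q = 81$
$H{\left(t,k \right)} = 24 k^{2}$ ($H{\left(t,k \right)} = 4 k^{2} \cdot 6 = 24 k^{2}$)
$U = 1944$ ($U = 24 \cdot 81 = 1944$)
$U - H{\left(47,-23 \right)} = 1944 - 24 \left(-23\right)^{2} = 1944 - 24 \cdot 529 = 1944 - 12696 = -10752$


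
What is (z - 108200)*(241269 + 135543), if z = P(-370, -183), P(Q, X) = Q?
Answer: -40910478840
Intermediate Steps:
z = -370
(z - 108200)*(241269 + 135543) = (-370 - 108200)*(241269 + 135543) = -108570*376812 = -40910478840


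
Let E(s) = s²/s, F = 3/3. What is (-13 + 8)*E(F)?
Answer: -5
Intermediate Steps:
F = 1 (F = 3*(⅓) = 1)
E(s) = s
(-13 + 8)*E(F) = (-13 + 8)*1 = -5*1 = -5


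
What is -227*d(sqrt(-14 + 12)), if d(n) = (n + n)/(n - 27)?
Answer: -908/731 + 12258*I*sqrt(2)/731 ≈ -1.2421 + 23.715*I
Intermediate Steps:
d(n) = 2*n/(-27 + n) (d(n) = (2*n)/(-27 + n) = 2*n/(-27 + n))
-227*d(sqrt(-14 + 12)) = -454*sqrt(-14 + 12)/(-27 + sqrt(-14 + 12)) = -454*sqrt(-2)/(-27 + sqrt(-2)) = -454*I*sqrt(2)/(-27 + I*sqrt(2))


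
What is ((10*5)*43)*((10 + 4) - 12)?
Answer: 4300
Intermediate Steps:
((10*5)*43)*((10 + 4) - 12) = (50*43)*(14 - 12) = 2150*2 = 4300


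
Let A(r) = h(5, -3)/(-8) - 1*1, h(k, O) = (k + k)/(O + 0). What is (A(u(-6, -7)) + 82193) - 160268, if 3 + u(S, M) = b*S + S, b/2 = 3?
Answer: -936907/12 ≈ -78076.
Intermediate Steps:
b = 6 (b = 2*3 = 6)
h(k, O) = 2*k/O (h(k, O) = (2*k)/O = 2*k/O)
u(S, M) = -3 + 7*S (u(S, M) = -3 + (6*S + S) = -3 + 7*S)
A(r) = -7/12 (A(r) = (2*5/(-3))/(-8) - 1*1 = (2*5*(-1/3))*(-1/8) - 1 = -10/3*(-1/8) - 1 = 5/12 - 1 = -7/12)
(A(u(-6, -7)) + 82193) - 160268 = (-7/12 + 82193) - 160268 = 986309/12 - 160268 = -936907/12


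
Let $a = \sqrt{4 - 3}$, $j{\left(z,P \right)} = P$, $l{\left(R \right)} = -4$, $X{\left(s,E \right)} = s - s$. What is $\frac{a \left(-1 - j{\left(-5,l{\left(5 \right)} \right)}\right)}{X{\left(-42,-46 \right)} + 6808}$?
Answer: $\frac{3}{6808} \approx 0.00044066$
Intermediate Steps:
$X{\left(s,E \right)} = 0$
$a = 1$ ($a = \sqrt{1} = 1$)
$\frac{a \left(-1 - j{\left(-5,l{\left(5 \right)} \right)}\right)}{X{\left(-42,-46 \right)} + 6808} = \frac{1 \left(-1 - -4\right)}{0 + 6808} = \frac{1 \left(-1 + 4\right)}{6808} = 1 \cdot 3 \cdot \frac{1}{6808} = 3 \cdot \frac{1}{6808} = \frac{3}{6808}$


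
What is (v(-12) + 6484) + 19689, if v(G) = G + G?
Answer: 26149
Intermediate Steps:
v(G) = 2*G
(v(-12) + 6484) + 19689 = (2*(-12) + 6484) + 19689 = (-24 + 6484) + 19689 = 6460 + 19689 = 26149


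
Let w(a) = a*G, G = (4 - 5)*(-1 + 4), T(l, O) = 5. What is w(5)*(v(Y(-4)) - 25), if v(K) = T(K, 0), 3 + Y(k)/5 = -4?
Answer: 300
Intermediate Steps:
Y(k) = -35 (Y(k) = -15 + 5*(-4) = -15 - 20 = -35)
G = -3 (G = -1*3 = -3)
v(K) = 5
w(a) = -3*a (w(a) = a*(-3) = -3*a)
w(5)*(v(Y(-4)) - 25) = (-3*5)*(5 - 25) = -15*(-20) = 300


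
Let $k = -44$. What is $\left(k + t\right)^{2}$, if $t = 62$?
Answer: $324$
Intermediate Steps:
$\left(k + t\right)^{2} = \left(-44 + 62\right)^{2} = 18^{2} = 324$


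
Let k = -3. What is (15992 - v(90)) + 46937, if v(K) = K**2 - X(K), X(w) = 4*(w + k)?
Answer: 55177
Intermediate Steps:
X(w) = -12 + 4*w (X(w) = 4*(w - 3) = 4*(-3 + w) = -12 + 4*w)
v(K) = 12 + K**2 - 4*K (v(K) = K**2 - (-12 + 4*K) = K**2 + (12 - 4*K) = 12 + K**2 - 4*K)
(15992 - v(90)) + 46937 = (15992 - (12 + 90**2 - 4*90)) + 46937 = (15992 - (12 + 8100 - 360)) + 46937 = (15992 - 1*7752) + 46937 = (15992 - 7752) + 46937 = 8240 + 46937 = 55177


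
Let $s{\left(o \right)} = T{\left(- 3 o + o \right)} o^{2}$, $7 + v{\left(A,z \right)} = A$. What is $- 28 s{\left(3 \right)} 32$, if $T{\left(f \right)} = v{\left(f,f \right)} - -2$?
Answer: $88704$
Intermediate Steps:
$v{\left(A,z \right)} = -7 + A$
$T{\left(f \right)} = -5 + f$ ($T{\left(f \right)} = \left(-7 + f\right) - -2 = \left(-7 + f\right) + 2 = -5 + f$)
$s{\left(o \right)} = o^{2} \left(-5 - 2 o\right)$ ($s{\left(o \right)} = \left(-5 + \left(- 3 o + o\right)\right) o^{2} = \left(-5 - 2 o\right) o^{2} = o^{2} \left(-5 - 2 o\right)$)
$- 28 s{\left(3 \right)} 32 = - 28 \cdot 3^{2} \left(-5 - 6\right) 32 = - 28 \cdot 9 \left(-5 - 6\right) 32 = - 28 \cdot 9 \left(-11\right) 32 = \left(-28\right) \left(-99\right) 32 = 2772 \cdot 32 = 88704$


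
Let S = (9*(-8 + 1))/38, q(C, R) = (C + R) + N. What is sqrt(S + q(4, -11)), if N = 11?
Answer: sqrt(3382)/38 ≈ 1.5304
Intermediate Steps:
q(C, R) = 11 + C + R (q(C, R) = (C + R) + 11 = 11 + C + R)
S = -63/38 (S = (9*(-7))*(1/38) = -63*1/38 = -63/38 ≈ -1.6579)
sqrt(S + q(4, -11)) = sqrt(-63/38 + (11 + 4 - 11)) = sqrt(-63/38 + 4) = sqrt(89/38) = sqrt(3382)/38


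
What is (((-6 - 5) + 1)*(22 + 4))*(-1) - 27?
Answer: 233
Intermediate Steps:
(((-6 - 5) + 1)*(22 + 4))*(-1) - 27 = ((-11 + 1)*26)*(-1) - 27 = -10*26*(-1) - 27 = -260*(-1) - 27 = 260 - 27 = 233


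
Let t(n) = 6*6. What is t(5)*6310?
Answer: 227160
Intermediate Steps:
t(n) = 36
t(5)*6310 = 36*6310 = 227160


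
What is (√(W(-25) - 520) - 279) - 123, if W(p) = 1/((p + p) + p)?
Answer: -402 + I*√117003/15 ≈ -402.0 + 22.804*I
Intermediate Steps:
W(p) = 1/(3*p) (W(p) = 1/(2*p + p) = 1/(3*p))
(√(W(-25) - 520) - 279) - 123 = (√((⅓)/(-25) - 520) - 279) - 123 = (√((⅓)*(-1/25) - 520) - 279) - 123 = (√(-1/75 - 520) - 279) - 123 = (√(-39001/75) - 279) - 123 = (I*√117003/15 - 279) - 123 = (-279 + I*√117003/15) - 123 = -402 + I*√117003/15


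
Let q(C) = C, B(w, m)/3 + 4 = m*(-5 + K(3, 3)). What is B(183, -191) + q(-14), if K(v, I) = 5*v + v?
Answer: -7475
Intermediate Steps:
K(v, I) = 6*v
B(w, m) = -12 + 39*m (B(w, m) = -12 + 3*(m*(-5 + 6*3)) = -12 + 3*(m*(-5 + 18)) = -12 + 3*(m*13) = -12 + 3*(13*m) = -12 + 39*m)
B(183, -191) + q(-14) = (-12 + 39*(-191)) - 14 = (-12 - 7449) - 14 = -7461 - 14 = -7475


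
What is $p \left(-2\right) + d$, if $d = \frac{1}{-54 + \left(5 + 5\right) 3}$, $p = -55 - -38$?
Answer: $\frac{815}{24} \approx 33.958$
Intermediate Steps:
$p = -17$ ($p = -55 + 38 = -17$)
$d = - \frac{1}{24}$ ($d = \frac{1}{-54 + 10 \cdot 3} = \frac{1}{-54 + 30} = \frac{1}{-24} = - \frac{1}{24} \approx -0.041667$)
$p \left(-2\right) + d = \left(-17\right) \left(-2\right) - \frac{1}{24} = 34 - \frac{1}{24} = \frac{815}{24}$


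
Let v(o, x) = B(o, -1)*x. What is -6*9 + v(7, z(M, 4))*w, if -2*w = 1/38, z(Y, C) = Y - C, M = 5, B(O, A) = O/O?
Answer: -4105/76 ≈ -54.013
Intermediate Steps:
B(O, A) = 1
v(o, x) = x (v(o, x) = 1*x = x)
w = -1/76 (w = -1/2/38 = -1/2*1/38 = -1/76 ≈ -0.013158)
-6*9 + v(7, z(M, 4))*w = -6*9 + (5 - 1*4)*(-1/76) = -54 + (5 - 4)*(-1/76) = -54 + 1*(-1/76) = -54 - 1/76 = -4105/76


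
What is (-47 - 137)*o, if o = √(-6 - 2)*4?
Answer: -1472*I*√2 ≈ -2081.7*I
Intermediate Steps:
o = 8*I*√2 (o = √(-8)*4 = (2*I*√2)*4 = 8*I*√2 ≈ 11.314*I)
(-47 - 137)*o = (-47 - 137)*(8*I*√2) = -1472*I*√2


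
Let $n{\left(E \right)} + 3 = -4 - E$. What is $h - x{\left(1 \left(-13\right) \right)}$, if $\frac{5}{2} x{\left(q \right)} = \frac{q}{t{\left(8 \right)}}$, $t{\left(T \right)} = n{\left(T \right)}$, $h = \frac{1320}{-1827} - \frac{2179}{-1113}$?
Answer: $\frac{717041}{806925} \approx 0.88861$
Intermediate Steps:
$n{\left(E \right)} = -7 - E$ ($n{\left(E \right)} = -3 - \left(4 + E\right) = -7 - E$)
$h = \frac{39871}{32277}$ ($h = 1320 \left(- \frac{1}{1827}\right) - - \frac{2179}{1113} = - \frac{440}{609} + \frac{2179}{1113} = \frac{39871}{32277} \approx 1.2353$)
$t{\left(T \right)} = -7 - T$
$x{\left(q \right)} = - \frac{2 q}{75}$ ($x{\left(q \right)} = \frac{2 \frac{q}{-7 - 8}}{5} = \frac{2 \frac{q}{-15}}{5} = \frac{2 q \left(- \frac{1}{15}\right)}{5} = \frac{2 \left(- \frac{q}{15}\right)}{5} = - \frac{2 q}{75}$)
$h - x{\left(1 \left(-13\right) \right)} = \frac{39871}{32277} - - \frac{2 \cdot 1 \left(-13\right)}{75} = \frac{39871}{32277} - \left(- \frac{2}{75}\right) \left(-13\right) = \frac{39871}{32277} - \frac{26}{75} = \frac{717041}{806925}$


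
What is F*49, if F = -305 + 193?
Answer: -5488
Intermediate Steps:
F = -112
F*49 = -112*49 = -5488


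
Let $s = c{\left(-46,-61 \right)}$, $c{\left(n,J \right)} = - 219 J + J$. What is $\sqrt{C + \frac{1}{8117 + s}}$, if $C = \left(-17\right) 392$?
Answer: $\frac{i \sqrt{3056125205985}}{21415} \approx 81.633 i$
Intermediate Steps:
$c{\left(n,J \right)} = - 218 J$
$s = 13298$ ($s = \left(-218\right) \left(-61\right) = 13298$)
$C = -6664$
$\sqrt{C + \frac{1}{8117 + s}} = \sqrt{-6664 + \frac{1}{8117 + 13298}} = \sqrt{-6664 + \frac{1}{21415}} = \sqrt{- \frac{142709559}{21415}} = \frac{i \sqrt{3056125205985}}{21415}$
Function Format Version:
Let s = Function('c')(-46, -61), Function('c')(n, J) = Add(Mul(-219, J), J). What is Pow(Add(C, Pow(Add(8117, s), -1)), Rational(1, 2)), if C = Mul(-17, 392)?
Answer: Mul(Rational(1, 21415), I, Pow(3056125205985, Rational(1, 2))) ≈ Mul(81.633, I)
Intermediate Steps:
Function('c')(n, J) = Mul(-218, J)
s = 13298 (s = Mul(-218, -61) = 13298)
C = -6664
Pow(Add(C, Pow(Add(8117, s), -1)), Rational(1, 2)) = Pow(Add(-6664, Pow(Add(8117, 13298), -1)), Rational(1, 2)) = Pow(Add(-6664, Pow(21415, -1)), Rational(1, 2)) = Pow(Add(-6664, Rational(1, 21415)), Rational(1, 2)) = Pow(Rational(-142709559, 21415), Rational(1, 2)) = Mul(Rational(1, 21415), I, Pow(3056125205985, Rational(1, 2)))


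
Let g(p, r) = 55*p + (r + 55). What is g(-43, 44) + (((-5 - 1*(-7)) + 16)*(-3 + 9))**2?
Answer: 9398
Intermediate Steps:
g(p, r) = 55 + r + 55*p (g(p, r) = 55*p + (55 + r) = 55 + r + 55*p)
g(-43, 44) + (((-5 - 1*(-7)) + 16)*(-3 + 9))**2 = (55 + 44 + 55*(-43)) + (((-5 - 1*(-7)) + 16)*(-3 + 9))**2 = (55 + 44 - 2365) + (((-5 + 7) + 16)*6)**2 = -2266 + ((2 + 16)*6)**2 = -2266 + (18*6)**2 = -2266 + 108**2 = -2266 + 11664 = 9398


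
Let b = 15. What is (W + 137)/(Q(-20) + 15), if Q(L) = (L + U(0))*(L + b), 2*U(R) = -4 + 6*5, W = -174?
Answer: -37/50 ≈ -0.74000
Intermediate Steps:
U(R) = 13 (U(R) = (-4 + 6*5)/2 = (-4 + 30)/2 = (½)*26 = 13)
Q(L) = (13 + L)*(15 + L) (Q(L) = (L + 13)*(L + 15) = (13 + L)*(15 + L))
(W + 137)/(Q(-20) + 15) = (-174 + 137)/((195 + (-20)² + 28*(-20)) + 15) = -37/((195 + 400 - 560) + 15) = -37/(35 + 15) = -37/50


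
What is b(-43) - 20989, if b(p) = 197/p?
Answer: -902724/43 ≈ -20994.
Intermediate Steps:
b(-43) - 20989 = 197/(-43) - 20989 = 197*(-1/43) - 20989 = -197/43 - 20989 = -902724/43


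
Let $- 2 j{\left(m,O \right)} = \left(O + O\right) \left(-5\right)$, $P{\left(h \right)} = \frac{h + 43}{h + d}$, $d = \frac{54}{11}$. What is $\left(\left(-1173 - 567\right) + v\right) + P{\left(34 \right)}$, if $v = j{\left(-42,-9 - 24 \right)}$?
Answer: $- \frac{814493}{428} \approx -1903.0$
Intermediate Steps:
$d = \frac{54}{11}$ ($d = 54 \cdot \frac{1}{11} = \frac{54}{11} \approx 4.9091$)
$P{\left(h \right)} = \frac{43 + h}{\frac{54}{11} + h}$ ($P{\left(h \right)} = \frac{h + 43}{h + \frac{54}{11}} = \frac{43 + h}{\frac{54}{11} + h}$)
$j{\left(m,O \right)} = 5 O$ ($j{\left(m,O \right)} = - \frac{\left(O + O\right) \left(-5\right)}{2} = - \frac{2 O \left(-5\right)}{2} = - \frac{\left(-10\right) O}{2} = 5 O$)
$v = -165$ ($v = 5 \left(-9 - 24\right) = 5 \left(-33\right) = -165$)
$\left(\left(-1173 - 567\right) + v\right) + P{\left(34 \right)} = \left(\left(-1173 - 567\right) - 165\right) + \frac{11 \left(43 + 34\right)}{54 + 11 \cdot 34} = \left(-1740 - 165\right) + 11 \frac{1}{54 + 374} \cdot 77 = -1905 + 11 \cdot \frac{1}{428} \cdot 77 = -1905 + \frac{847}{428} = - \frac{814493}{428}$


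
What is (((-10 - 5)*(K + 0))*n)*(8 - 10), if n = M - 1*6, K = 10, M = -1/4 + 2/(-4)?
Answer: -2025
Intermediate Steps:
M = -3/4 (M = -1*1/4 + 2*(-1/4) = -1/4 - 1/2 = -3/4 ≈ -0.75000)
n = -27/4 (n = -3/4 - 1*6 = -3/4 - 6 = -27/4 ≈ -6.7500)
(((-10 - 5)*(K + 0))*n)*(8 - 10) = (((-10 - 5)*(10 + 0))*(-27/4))*(8 - 10) = (-15*10*(-27/4))*(-2) = -150*(-27/4)*(-2) = (2025/2)*(-2) = -2025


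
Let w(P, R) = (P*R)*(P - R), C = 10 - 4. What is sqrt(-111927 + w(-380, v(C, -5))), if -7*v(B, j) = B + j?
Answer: I*sqrt(6494843)/7 ≈ 364.07*I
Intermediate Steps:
C = 6
v(B, j) = -B/7 - j/7 (v(B, j) = -(B + j)/7 = -B/7 - j/7)
w(P, R) = P*R*(P - R)
sqrt(-111927 + w(-380, v(C, -5))) = sqrt(-111927 - 380*(-1/7*6 - 1/7*(-5))*(-380 - (-1/7*6 - 1/7*(-5)))) = sqrt(-111927 - 380*(-6/7 + 5/7)*(-380 - (-6/7 + 5/7))) = sqrt(-111927 - 380*(-1/7)*(-380 - 1*(-1/7))) = sqrt(-111927 - 380*(-1/7)*(-380 + 1/7)) = sqrt(-111927 - 380*(-1/7)*(-2659/7)) = sqrt(-111927 - 1010420/49) = sqrt(-6494843/49) = I*sqrt(6494843)/7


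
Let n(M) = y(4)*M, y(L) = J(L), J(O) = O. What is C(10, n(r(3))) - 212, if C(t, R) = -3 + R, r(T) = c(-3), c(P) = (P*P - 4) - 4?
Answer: -211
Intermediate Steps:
y(L) = L
c(P) = -8 + P² (c(P) = (P² - 4) - 4 = (-4 + P²) - 4 = -8 + P²)
r(T) = 1 (r(T) = -8 + (-3)² = -8 + 9 = 1)
n(M) = 4*M
C(10, n(r(3))) - 212 = (-3 + 4*1) - 212 = (-3 + 4) - 212 = 1 - 212 = -211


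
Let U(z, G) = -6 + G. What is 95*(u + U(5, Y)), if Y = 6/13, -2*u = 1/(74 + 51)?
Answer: -342247/650 ≈ -526.53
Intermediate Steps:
u = -1/250 (u = -1/(2*(74 + 51)) = -½/125 = -½*1/125 = -1/250 ≈ -0.0040000)
Y = 6/13 (Y = 6*(1/13) = 6/13 ≈ 0.46154)
95*(u + U(5, Y)) = 95*(-1/250 + (-6 + 6/13)) = 95*(-1/250 - 72/13) = 95*(-18013/3250) = -342247/650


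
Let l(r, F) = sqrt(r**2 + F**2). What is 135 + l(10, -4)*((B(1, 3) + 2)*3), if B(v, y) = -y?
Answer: 135 - 6*sqrt(29) ≈ 102.69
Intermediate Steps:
l(r, F) = sqrt(F**2 + r**2)
135 + l(10, -4)*((B(1, 3) + 2)*3) = 135 + sqrt((-4)**2 + 10**2)*((-1*3 + 2)*3) = 135 + sqrt(16 + 100)*((-3 + 2)*3) = 135 + sqrt(116)*(-1*3) = 135 + (2*sqrt(29))*(-3) = 135 - 6*sqrt(29)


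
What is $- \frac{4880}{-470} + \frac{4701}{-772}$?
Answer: $\frac{155789}{36284} \approx 4.2936$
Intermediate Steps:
$- \frac{4880}{-470} + \frac{4701}{-772} = \left(-4880\right) \left(- \frac{1}{470}\right) + 4701 \left(- \frac{1}{772}\right) = \frac{488}{47} - \frac{4701}{772} = \frac{155789}{36284}$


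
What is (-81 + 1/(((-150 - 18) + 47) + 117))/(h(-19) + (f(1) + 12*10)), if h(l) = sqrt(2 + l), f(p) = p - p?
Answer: -750/1109 + 25*I*sqrt(17)/4436 ≈ -0.67628 + 0.023237*I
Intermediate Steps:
f(p) = 0
(-81 + 1/(((-150 - 18) + 47) + 117))/(h(-19) + (f(1) + 12*10)) = (-81 + 1/(((-150 - 18) + 47) + 117))/(sqrt(2 - 19) + (0 + 12*10)) = (-81 + 1/((-168 + 47) + 117))/(sqrt(-17) + (0 + 120)) = (-81 + 1/(-121 + 117))/(I*sqrt(17) + 120) = (-81 + 1/(-4))/(120 + I*sqrt(17)) = (-81 - 1/4)/(120 + I*sqrt(17)) = -325/(4*(120 + I*sqrt(17)))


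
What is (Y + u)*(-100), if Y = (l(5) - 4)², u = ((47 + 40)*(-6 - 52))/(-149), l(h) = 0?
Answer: -743000/149 ≈ -4986.6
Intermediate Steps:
u = 5046/149 (u = (87*(-58))*(-1/149) = -5046*(-1/149) = 5046/149 ≈ 33.866)
Y = 16 (Y = (0 - 4)² = (-4)² = 16)
(Y + u)*(-100) = (16 + 5046/149)*(-100) = (7430/149)*(-100) = -743000/149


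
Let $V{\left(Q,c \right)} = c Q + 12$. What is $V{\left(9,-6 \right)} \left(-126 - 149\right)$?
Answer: $11550$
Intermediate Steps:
$V{\left(Q,c \right)} = 12 + Q c$ ($V{\left(Q,c \right)} = Q c + 12 = 12 + Q c$)
$V{\left(9,-6 \right)} \left(-126 - 149\right) = \left(12 + 9 \left(-6\right)\right) \left(-126 - 149\right) = \left(12 - 54\right) \left(-275\right) = \left(-42\right) \left(-275\right) = 11550$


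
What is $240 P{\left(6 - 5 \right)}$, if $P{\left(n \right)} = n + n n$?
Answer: $480$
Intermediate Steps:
$P{\left(n \right)} = n + n^{2}$
$240 P{\left(6 - 5 \right)} = 240 \left(6 - 5\right) \left(1 + \left(6 - 5\right)\right) = 240 \cdot 1 \left(1 + 1\right) = 240 \cdot 1 \cdot 2 = 240 \cdot 2 = 480$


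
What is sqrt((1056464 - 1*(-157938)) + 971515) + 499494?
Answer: 499494 + sqrt(2185917) ≈ 5.0097e+5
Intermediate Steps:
sqrt((1056464 - 1*(-157938)) + 971515) + 499494 = sqrt((1056464 + 157938) + 971515) + 499494 = sqrt(1214402 + 971515) + 499494 = sqrt(2185917) + 499494 = 499494 + sqrt(2185917)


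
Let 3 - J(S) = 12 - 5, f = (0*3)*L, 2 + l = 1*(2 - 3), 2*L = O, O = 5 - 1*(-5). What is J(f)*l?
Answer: 12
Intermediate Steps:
O = 10 (O = 5 + 5 = 10)
L = 5 (L = (1/2)*10 = 5)
l = -3 (l = -2 + 1*(2 - 3) = -2 + 1*(-1) = -2 - 1 = -3)
f = 0 (f = (0*3)*5 = 0*5 = 0)
J(S) = -4 (J(S) = 3 - (12 - 5) = 3 - 1*7 = 3 - 7 = -4)
J(f)*l = -4*(-3) = 12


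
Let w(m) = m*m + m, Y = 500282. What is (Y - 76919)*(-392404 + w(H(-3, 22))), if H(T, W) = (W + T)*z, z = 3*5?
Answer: -131621016522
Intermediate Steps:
z = 15
H(T, W) = 15*T + 15*W (H(T, W) = (W + T)*15 = (T + W)*15 = 15*T + 15*W)
w(m) = m + m² (w(m) = m² + m = m + m²)
(Y - 76919)*(-392404 + w(H(-3, 22))) = (500282 - 76919)*(-392404 + (15*(-3) + 15*22)*(1 + (15*(-3) + 15*22))) = 423363*(-392404 + (-45 + 330)*(1 + (-45 + 330))) = 423363*(-392404 + 285*(1 + 285)) = 423363*(-392404 + 285*286) = 423363*(-392404 + 81510) = 423363*(-310894) = -131621016522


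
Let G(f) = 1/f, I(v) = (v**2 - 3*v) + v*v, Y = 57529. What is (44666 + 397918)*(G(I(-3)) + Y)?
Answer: 25461431328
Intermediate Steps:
I(v) = -3*v + 2*v**2 (I(v) = (v**2 - 3*v) + v**2 = -3*v + 2*v**2)
(44666 + 397918)*(G(I(-3)) + Y) = (44666 + 397918)*(1/(-3*(-3 + 2*(-3))) + 57529) = 442584*(1/(-3*(-3 - 6)) + 57529) = 442584*(1/(-3*(-9)) + 57529) = 442584*(1/27 + 57529) = 442584*(1553284/27) = 25461431328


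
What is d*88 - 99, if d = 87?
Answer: 7557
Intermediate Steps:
d*88 - 99 = 87*88 - 99 = 7656 - 99 = 7557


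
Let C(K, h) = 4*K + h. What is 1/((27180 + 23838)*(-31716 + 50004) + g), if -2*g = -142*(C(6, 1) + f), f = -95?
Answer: 1/933012214 ≈ 1.0718e-9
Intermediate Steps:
C(K, h) = h + 4*K
g = -4970 (g = -(-71)*((1 + 4*6) - 95) = -(-71)*((1 + 24) - 95) = -(-71)*(25 - 95) = -(-71)*(-70) = -1/2*9940 = -4970)
1/((27180 + 23838)*(-31716 + 50004) + g) = 1/((27180 + 23838)*(-31716 + 50004) - 4970) = 1/(51018*18288 - 4970) = 1/(933017184 - 4970) = 1/933012214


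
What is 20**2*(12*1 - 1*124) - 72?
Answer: -44872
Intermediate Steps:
20**2*(12*1 - 1*124) - 72 = 400*(12 - 124) - 72 = 400*(-112) - 72 = -44800 - 72 = -44872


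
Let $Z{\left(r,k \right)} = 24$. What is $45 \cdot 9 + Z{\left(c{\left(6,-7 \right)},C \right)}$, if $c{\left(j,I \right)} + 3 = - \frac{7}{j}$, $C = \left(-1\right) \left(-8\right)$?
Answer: $429$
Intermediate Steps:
$C = 8$
$c{\left(j,I \right)} = -3 - \frac{7}{j}$
$45 \cdot 9 + Z{\left(c{\left(6,-7 \right)},C \right)} = 45 \cdot 9 + 24 = 405 + 24 = 429$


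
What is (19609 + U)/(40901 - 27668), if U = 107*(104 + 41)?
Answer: 11708/4411 ≈ 2.6543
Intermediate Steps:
U = 15515 (U = 107*145 = 15515)
(19609 + U)/(40901 - 27668) = (19609 + 15515)/(40901 - 27668) = 35124/13233 = 35124*(1/13233) = 11708/4411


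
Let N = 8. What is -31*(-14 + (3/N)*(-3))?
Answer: 3751/8 ≈ 468.88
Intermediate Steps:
-31*(-14 + (3/N)*(-3)) = -31*(-14 + (3/8)*(-3)) = -31*(-14 - 9/8) = -31*(-121/8) = 3751/8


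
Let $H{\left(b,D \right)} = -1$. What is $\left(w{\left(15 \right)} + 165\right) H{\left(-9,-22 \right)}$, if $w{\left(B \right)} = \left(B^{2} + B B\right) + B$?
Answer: $-630$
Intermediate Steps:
$w{\left(B \right)} = B + 2 B^{2}$ ($w{\left(B \right)} = \left(B^{2} + B^{2}\right) + B = 2 B^{2} + B = B + 2 B^{2}$)
$\left(w{\left(15 \right)} + 165\right) H{\left(-9,-22 \right)} = \left(15 \left(1 + 2 \cdot 15\right) + 165\right) \left(-1\right) = \left(15 \left(1 + 30\right) + 165\right) \left(-1\right) = \left(15 \cdot 31 + 165\right) \left(-1\right) = \left(465 + 165\right) \left(-1\right) = 630 \left(-1\right) = -630$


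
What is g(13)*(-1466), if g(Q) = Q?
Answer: -19058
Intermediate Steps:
g(13)*(-1466) = 13*(-1466) = -19058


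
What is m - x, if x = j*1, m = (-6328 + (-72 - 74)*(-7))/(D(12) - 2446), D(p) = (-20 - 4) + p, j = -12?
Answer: 17401/1229 ≈ 14.159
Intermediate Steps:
D(p) = -24 + p
m = 2653/1229 (m = (-6328 + (-72 - 74)*(-7))/((-24 + 12) - 2446) = (-6328 - 146*(-7))/(-12 - 2446) = (-6328 + 1022)/(-2458) = -5306*(-1/2458) = 2653/1229 ≈ 2.1587)
x = -12 (x = -12*1 = -12)
m - x = 2653/1229 - 1*(-12) = 2653/1229 + 12 = 17401/1229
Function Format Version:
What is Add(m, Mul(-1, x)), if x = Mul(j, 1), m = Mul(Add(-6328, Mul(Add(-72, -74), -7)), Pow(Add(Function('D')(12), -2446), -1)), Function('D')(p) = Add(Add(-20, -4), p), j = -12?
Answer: Rational(17401, 1229) ≈ 14.159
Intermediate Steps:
Function('D')(p) = Add(-24, p)
m = Rational(2653, 1229) (m = Mul(Add(-6328, Mul(Add(-72, -74), -7)), Pow(Add(Add(-24, 12), -2446), -1)) = Mul(Add(-6328, Mul(-146, -7)), Pow(Add(-12, -2446), -1)) = Mul(Add(-6328, 1022), Pow(-2458, -1)) = Mul(-5306, Rational(-1, 2458)) = Rational(2653, 1229) ≈ 2.1587)
x = -12 (x = Mul(-12, 1) = -12)
Add(m, Mul(-1, x)) = Add(Rational(2653, 1229), Mul(-1, -12)) = Add(Rational(2653, 1229), 12) = Rational(17401, 1229)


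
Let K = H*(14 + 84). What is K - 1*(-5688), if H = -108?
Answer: -4896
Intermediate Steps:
K = -10584 (K = -108*(14 + 84) = -108*98 = -10584)
K - 1*(-5688) = -10584 - 1*(-5688) = -10584 + 5688 = -4896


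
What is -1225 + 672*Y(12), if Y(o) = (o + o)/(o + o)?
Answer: -553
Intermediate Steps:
Y(o) = 1 (Y(o) = (2*o)/((2*o)) = (2*o)*(1/(2*o)) = 1)
-1225 + 672*Y(12) = -1225 + 672*1 = -1225 + 672 = -553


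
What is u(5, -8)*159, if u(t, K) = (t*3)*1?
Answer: 2385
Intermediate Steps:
u(t, K) = 3*t (u(t, K) = (3*t)*1 = 3*t)
u(5, -8)*159 = (3*5)*159 = 15*159 = 2385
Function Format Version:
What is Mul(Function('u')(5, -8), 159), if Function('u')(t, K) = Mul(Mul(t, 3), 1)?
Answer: 2385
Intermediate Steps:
Function('u')(t, K) = Mul(3, t) (Function('u')(t, K) = Mul(Mul(3, t), 1) = Mul(3, t))
Mul(Function('u')(5, -8), 159) = Mul(Mul(3, 5), 159) = Mul(15, 159) = 2385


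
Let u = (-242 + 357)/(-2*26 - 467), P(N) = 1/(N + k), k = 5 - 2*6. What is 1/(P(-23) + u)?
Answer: -1730/441 ≈ -3.9229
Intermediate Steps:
k = -7 (k = 5 - 12 = -7)
P(N) = 1/(-7 + N) (P(N) = 1/(N - 7) = 1/(-7 + N))
u = -115/519 (u = 115/(-52 - 467) = 115/(-519) = 115*(-1/519) = -115/519 ≈ -0.22158)
1/(P(-23) + u) = 1/(1/(-7 - 23) - 115/519) = 1/(1/(-30) - 115/519) = 1/(-1/30 - 115/519) = 1/(-441/1730) = -1730/441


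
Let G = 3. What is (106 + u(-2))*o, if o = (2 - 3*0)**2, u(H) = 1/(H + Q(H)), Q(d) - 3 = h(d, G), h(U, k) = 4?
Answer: 2124/5 ≈ 424.80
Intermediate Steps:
Q(d) = 7 (Q(d) = 3 + 4 = 7)
u(H) = 1/(7 + H) (u(H) = 1/(H + 7) = 1/(7 + H))
o = 4 (o = (2 + 0)**2 = 2**2 = 4)
(106 + u(-2))*o = (106 + 1/(7 - 2))*4 = (106 + 1/5)*4 = (531/5)*4 = 2124/5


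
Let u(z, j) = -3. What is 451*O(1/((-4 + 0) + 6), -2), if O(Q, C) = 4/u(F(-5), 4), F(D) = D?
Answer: -1804/3 ≈ -601.33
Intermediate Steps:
O(Q, C) = -4/3 (O(Q, C) = 4/(-3) = 4*(-⅓) = -4/3)
451*O(1/((-4 + 0) + 6), -2) = 451*(-4/3) = -1804/3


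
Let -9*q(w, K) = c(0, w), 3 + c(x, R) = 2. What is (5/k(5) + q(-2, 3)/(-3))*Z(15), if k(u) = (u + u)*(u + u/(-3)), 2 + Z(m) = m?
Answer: 793/540 ≈ 1.4685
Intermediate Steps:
c(x, R) = -1 (c(x, R) = -3 + 2 = -1)
q(w, K) = ⅑ (q(w, K) = -⅑*(-1) = ⅑)
Z(m) = -2 + m
k(u) = 4*u²/3 (k(u) = (2*u)*(u + u*(-⅓)) = (2*u)*(u - u/3) = (2*u)*(2*u/3) = 4*u²/3)
(5/k(5) + q(-2, 3)/(-3))*Z(15) = (5/(((4/3)*5²)) + (⅑)/(-3))*(-2 + 15) = (5/(((4/3)*25)) + (⅑)*(-⅓))*13 = (5/(100/3) - 1/27)*13 = (5*(3/100) - 1/27)*13 = (3/20 - 1/27)*13 = (61/540)*13 = 793/540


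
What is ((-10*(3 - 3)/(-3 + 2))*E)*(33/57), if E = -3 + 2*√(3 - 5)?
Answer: 0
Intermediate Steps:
E = -3 + 2*I*√2 (E = -3 + 2*√(-2) = -3 + 2*(I*√2) = -3 + 2*I*√2 ≈ -3.0 + 2.8284*I)
((-10*(3 - 3)/(-3 + 2))*E)*(33/57) = ((-10*(3 - 3)/(-3 + 2))*(-3 + 2*I*√2))*(33/57) = ((-0/(-1))*(-3 + 2*I*√2))*(33*(1/57)) = ((-0*(-1))*(-3 + 2*I*√2))*(11/19) = ((-10*0)*(-3 + 2*I*√2))*(11/19) = (0*(-3 + 2*I*√2))*(11/19) = 0*(11/19) = 0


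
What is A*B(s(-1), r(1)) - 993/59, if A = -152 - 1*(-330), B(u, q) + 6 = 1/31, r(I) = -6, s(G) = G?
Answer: -1973653/1829 ≈ -1079.1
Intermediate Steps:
B(u, q) = -185/31 (B(u, q) = -6 + 1/31 = -185/31)
A = 178 (A = -152 + 330 = 178)
A*B(s(-1), r(1)) - 993/59 = 178*(-185/31) - 993/59 = -32930/31 - 993*1/59 = -32930/31 - 993/59 = -1973653/1829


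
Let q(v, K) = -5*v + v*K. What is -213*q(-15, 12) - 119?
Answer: 22246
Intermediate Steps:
q(v, K) = -5*v + K*v
-213*q(-15, 12) - 119 = -(-3195)*(-5 + 12) - 119 = -(-3195)*7 - 119 = -213*(-105) - 119 = 22365 - 119 = 22246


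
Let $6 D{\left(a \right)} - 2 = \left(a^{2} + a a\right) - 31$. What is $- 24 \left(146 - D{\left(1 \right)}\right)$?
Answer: $-3612$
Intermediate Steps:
$D{\left(a \right)} = - \frac{29}{6} + \frac{a^{2}}{3}$ ($D{\left(a \right)} = \frac{1}{3} + \frac{\left(a^{2} + a a\right) - 31}{6} = \frac{1}{3} + \frac{\left(a^{2} + a^{2}\right) - 31}{6} = \frac{1}{3} + \frac{2 a^{2} - 31}{6} = \frac{1}{3} + \frac{-31 + 2 a^{2}}{6} = \frac{1}{3} + \left(- \frac{31}{6} + \frac{a^{2}}{3}\right) = - \frac{29}{6} + \frac{a^{2}}{3}$)
$- 24 \left(146 - D{\left(1 \right)}\right) = - 24 \left(146 - \left(- \frac{29}{6} + \frac{1^{2}}{3}\right)\right) = - 24 \left(146 - \left(- \frac{29}{6} + \frac{1}{3} \cdot 1\right)\right) = - 24 \left(146 - \left(- \frac{29}{6} + \frac{1}{3}\right)\right) = - 24 \left(146 - - \frac{9}{2}\right) = - 24 \left(146 + \frac{9}{2}\right) = \left(-24\right) \frac{301}{2} = -3612$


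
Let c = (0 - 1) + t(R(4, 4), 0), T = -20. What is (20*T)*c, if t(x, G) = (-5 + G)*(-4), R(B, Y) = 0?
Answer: -7600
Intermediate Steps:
t(x, G) = 20 - 4*G
c = 19 (c = (0 - 1) + (20 - 4*0) = -1 + (20 + 0) = -1 + 20 = 19)
(20*T)*c = (20*(-20))*19 = -400*19 = -7600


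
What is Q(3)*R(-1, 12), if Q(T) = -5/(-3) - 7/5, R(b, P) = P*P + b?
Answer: 572/15 ≈ 38.133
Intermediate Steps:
R(b, P) = b + P² (R(b, P) = P² + b = b + P²)
Q(T) = 4/15 (Q(T) = -5*(-⅓) - 7*⅕ = 5/3 - 7/5 = 4/15)
Q(3)*R(-1, 12) = 4*(-1 + 12²)/15 = 4*(-1 + 144)/15 = (4/15)*143 = 572/15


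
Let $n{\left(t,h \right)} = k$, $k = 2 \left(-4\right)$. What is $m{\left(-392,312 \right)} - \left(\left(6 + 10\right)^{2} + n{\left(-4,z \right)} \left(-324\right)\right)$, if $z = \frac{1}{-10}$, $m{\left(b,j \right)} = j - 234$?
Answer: $-2770$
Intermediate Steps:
$m{\left(b,j \right)} = -234 + j$
$z = - \frac{1}{10} \approx -0.1$
$k = -8$
$n{\left(t,h \right)} = -8$
$m{\left(-392,312 \right)} - \left(\left(6 + 10\right)^{2} + n{\left(-4,z \right)} \left(-324\right)\right) = \left(-234 + 312\right) - \left(\left(6 + 10\right)^{2} - -2592\right) = 78 - \left(16^{2} + 2592\right) = 78 - \left(256 + 2592\right) = 78 - 2848 = -2770$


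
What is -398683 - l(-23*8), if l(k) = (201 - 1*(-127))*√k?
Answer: -398683 - 656*I*√46 ≈ -3.9868e+5 - 4449.2*I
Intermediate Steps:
l(k) = 328*√k (l(k) = (201 + 127)*√k = 328*√k)
-398683 - l(-23*8) = -398683 - 328*√(-23*8) = -398683 - 328*√(-184) = -398683 - 328*2*I*√46 = -398683 - 656*I*√46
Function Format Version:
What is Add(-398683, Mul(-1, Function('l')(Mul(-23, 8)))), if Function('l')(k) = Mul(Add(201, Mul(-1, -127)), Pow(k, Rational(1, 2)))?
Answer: Add(-398683, Mul(-656, I, Pow(46, Rational(1, 2)))) ≈ Add(-3.9868e+5, Mul(-4449.2, I))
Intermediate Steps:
Function('l')(k) = Mul(328, Pow(k, Rational(1, 2))) (Function('l')(k) = Mul(Add(201, 127), Pow(k, Rational(1, 2))) = Mul(328, Pow(k, Rational(1, 2))))
Add(-398683, Mul(-1, Function('l')(Mul(-23, 8)))) = Add(-398683, Mul(-1, Mul(328, Pow(Mul(-23, 8), Rational(1, 2))))) = Add(-398683, Mul(-1, Mul(328, Pow(-184, Rational(1, 2))))) = Add(-398683, Mul(-1, Mul(328, Mul(2, I, Pow(46, Rational(1, 2)))))) = Add(-398683, Mul(-1, Mul(656, I, Pow(46, Rational(1, 2))))) = Add(-398683, Mul(-656, I, Pow(46, Rational(1, 2))))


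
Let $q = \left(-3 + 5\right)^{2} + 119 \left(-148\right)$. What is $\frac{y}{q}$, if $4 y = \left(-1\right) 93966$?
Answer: $\frac{46983}{35216} \approx 1.3341$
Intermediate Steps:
$y = - \frac{46983}{2}$ ($y = \frac{\left(-1\right) 93966}{4} = \frac{1}{4} \left(-93966\right) = - \frac{46983}{2} \approx -23492.0$)
$q = -17608$ ($q = 2^{2} - 17612 = 4 - 17612 = -17608$)
$\frac{y}{q} = - \frac{46983}{2 \left(-17608\right)} = \left(- \frac{46983}{2}\right) \left(- \frac{1}{17608}\right) = \frac{46983}{35216}$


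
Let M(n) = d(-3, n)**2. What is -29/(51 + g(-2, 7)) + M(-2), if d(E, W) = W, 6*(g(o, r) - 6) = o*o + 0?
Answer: 605/173 ≈ 3.4971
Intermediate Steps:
g(o, r) = 6 + o**2/6 (g(o, r) = 6 + (o*o + 0)/6 = 6 + (o**2 + 0)/6 = 6 + o**2/6)
M(n) = n**2
-29/(51 + g(-2, 7)) + M(-2) = -29/(51 + (6 + (1/6)*(-2)**2)) + (-2)**2 = -29/(51 + (6 + (1/6)*4)) + 4 = -29/(51 + (6 + 2/3)) + 4 = -29/(51 + 20/3) + 4 = -29/(173/3) + 4 = (3/173)*(-29) + 4 = -87/173 + 4 = 605/173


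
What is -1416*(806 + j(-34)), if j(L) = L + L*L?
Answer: -2730048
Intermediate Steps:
j(L) = L + L²
-1416*(806 + j(-34)) = -1416*(806 - 34*(1 - 34)) = -1416*(806 - 34*(-33)) = -1416*(806 + 1122) = -1416*1928 = -2730048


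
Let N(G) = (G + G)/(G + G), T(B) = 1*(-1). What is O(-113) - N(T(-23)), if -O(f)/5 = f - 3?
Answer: 579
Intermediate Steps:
O(f) = 15 - 5*f (O(f) = -5*(f - 3) = -5*(-3 + f) = 15 - 5*f)
T(B) = -1
N(G) = 1 (N(G) = (2*G)/((2*G)) = (2*G)*(1/(2*G)) = 1)
O(-113) - N(T(-23)) = (15 - 5*(-113)) - 1*1 = (15 + 565) - 1 = 580 - 1 = 579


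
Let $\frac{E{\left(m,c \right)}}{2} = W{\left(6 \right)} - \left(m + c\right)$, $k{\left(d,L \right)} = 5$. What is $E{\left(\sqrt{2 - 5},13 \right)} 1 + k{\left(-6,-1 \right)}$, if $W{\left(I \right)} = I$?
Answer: $-9 - 2 i \sqrt{3} \approx -9.0 - 3.4641 i$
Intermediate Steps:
$E{\left(m,c \right)} = 12 - 2 c - 2 m$ ($E{\left(m,c \right)} = 2 \left(6 - \left(m + c\right)\right) = 2 \left(6 - \left(c + m\right)\right) = 2 \left(6 - c - m\right) = 12 - 2 c - 2 m$)
$E{\left(\sqrt{2 - 5},13 \right)} 1 + k{\left(-6,-1 \right)} = \left(12 - 26 - 2 \sqrt{2 - 5}\right) 1 + 5 = \left(12 - 26 - 2 \sqrt{-3}\right) 1 + 5 = \left(12 - 26 - 2 i \sqrt{3}\right) 1 + 5 = \left(-14 - 2 i \sqrt{3}\right) 1 + 5 = \left(-14 - 2 i \sqrt{3}\right) + 5 = -9 - 2 i \sqrt{3}$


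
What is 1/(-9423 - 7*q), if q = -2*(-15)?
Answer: -1/9633 ≈ -0.00010381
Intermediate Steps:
q = 30
1/(-9423 - 7*q) = 1/(-9423 - 7*30) = 1/(-9423 - 210) = 1/(-9633) = -1/9633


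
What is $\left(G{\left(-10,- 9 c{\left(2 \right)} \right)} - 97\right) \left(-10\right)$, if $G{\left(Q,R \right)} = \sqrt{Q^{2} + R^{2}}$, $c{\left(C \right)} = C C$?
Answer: $970 - 20 \sqrt{349} \approx 596.37$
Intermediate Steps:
$c{\left(C \right)} = C^{2}$
$\left(G{\left(-10,- 9 c{\left(2 \right)} \right)} - 97\right) \left(-10\right) = \left(\sqrt{\left(-10\right)^{2} + \left(- 9 \cdot 2^{2}\right)^{2}} - 97\right) \left(-10\right) = \left(\sqrt{100 + \left(\left(-9\right) 4\right)^{2}} - 97\right) \left(-10\right) = \left(\sqrt{100 + \left(-36\right)^{2}} - 97\right) \left(-10\right) = \left(\sqrt{100 + 1296} - 97\right) \left(-10\right) = \left(\sqrt{1396} - 97\right) \left(-10\right) = \left(2 \sqrt{349} - 97\right) \left(-10\right) = \left(-97 + 2 \sqrt{349}\right) \left(-10\right) = 970 - 20 \sqrt{349}$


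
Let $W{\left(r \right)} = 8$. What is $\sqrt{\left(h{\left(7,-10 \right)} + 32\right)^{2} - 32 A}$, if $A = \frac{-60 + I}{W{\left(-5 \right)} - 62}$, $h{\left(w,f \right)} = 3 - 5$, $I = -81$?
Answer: $\frac{2 \sqrt{1837}}{3} \approx 28.573$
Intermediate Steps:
$h{\left(w,f \right)} = -2$
$A = \frac{47}{18}$ ($A = \frac{-60 - 81}{8 - 62} = - \frac{141}{-54} = \left(-141\right) \left(- \frac{1}{54}\right) = \frac{47}{18} \approx 2.6111$)
$\sqrt{\left(h{\left(7,-10 \right)} + 32\right)^{2} - 32 A} = \sqrt{\left(-2 + 32\right)^{2} - \frac{752}{9}} = \sqrt{30^{2} - \frac{752}{9}} = \sqrt{900 - \frac{752}{9}} = \sqrt{\frac{7348}{9}} = \frac{2 \sqrt{1837}}{3}$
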